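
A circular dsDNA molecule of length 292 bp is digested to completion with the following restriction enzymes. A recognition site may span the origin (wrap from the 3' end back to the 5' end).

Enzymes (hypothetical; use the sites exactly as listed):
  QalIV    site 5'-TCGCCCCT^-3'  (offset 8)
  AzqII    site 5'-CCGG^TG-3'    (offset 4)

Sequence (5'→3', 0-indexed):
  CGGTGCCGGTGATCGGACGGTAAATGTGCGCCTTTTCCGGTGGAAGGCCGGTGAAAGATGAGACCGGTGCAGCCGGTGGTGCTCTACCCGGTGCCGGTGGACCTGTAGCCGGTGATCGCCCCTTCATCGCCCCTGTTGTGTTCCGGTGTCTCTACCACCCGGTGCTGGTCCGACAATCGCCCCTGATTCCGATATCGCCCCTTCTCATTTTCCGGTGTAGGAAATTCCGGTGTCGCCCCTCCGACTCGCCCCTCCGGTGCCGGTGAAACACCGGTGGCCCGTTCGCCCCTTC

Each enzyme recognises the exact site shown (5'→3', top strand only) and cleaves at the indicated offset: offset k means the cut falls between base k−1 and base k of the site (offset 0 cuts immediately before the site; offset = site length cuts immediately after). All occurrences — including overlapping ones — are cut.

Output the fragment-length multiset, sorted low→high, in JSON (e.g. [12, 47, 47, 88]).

[4,5,6,6,6,9,10,11,11,11,11,12,13,13,15,15,15,16,16,16,18,22,31]

Per-enzyme occurrences:
  QalIV (TCGCCCCT, off=8): starts [115, 126, 176, 194, 232, 245, 282] → cuts [123, 134, 184, 202, 240, 253, 290]
  AzqII (CCGGTG, off=4): starts [5, 36, 47, 63, 72, 87, 93, 108, 142, 158, 211, 226, 253, 259, 270, 291] → cuts [3, 9, 40, 51, 67, 76, 91, 97, 112, 146, 162, 215, 230, 257, 263, 274]

Pooled cuts: [3, 9, 40, 51, 67, 76, 91, 97, 112, 123, 134, 146, 162, 184, 202, 215, 230, 240, 253, 257, 263, 274, 290]

Fragment lengths:
  3→9: 6 bp
  9→40: 31 bp
  40→51: 11 bp
  51→67: 16 bp
  67→76: 9 bp
  76→91: 15 bp
  91→97: 6 bp
  97→112: 15 bp
  112→123: 11 bp
  123→134: 11 bp
  134→146: 12 bp
  146→162: 16 bp
  162→184: 22 bp
  184→202: 18 bp
  202→215: 13 bp
  215→230: 15 bp
  230→240: 10 bp
  240→253: 13 bp
  253→257: 4 bp
  257→263: 6 bp
  263→274: 11 bp
  274→290: 16 bp
  290→3 (wrap): 292-290+3 = 5 bp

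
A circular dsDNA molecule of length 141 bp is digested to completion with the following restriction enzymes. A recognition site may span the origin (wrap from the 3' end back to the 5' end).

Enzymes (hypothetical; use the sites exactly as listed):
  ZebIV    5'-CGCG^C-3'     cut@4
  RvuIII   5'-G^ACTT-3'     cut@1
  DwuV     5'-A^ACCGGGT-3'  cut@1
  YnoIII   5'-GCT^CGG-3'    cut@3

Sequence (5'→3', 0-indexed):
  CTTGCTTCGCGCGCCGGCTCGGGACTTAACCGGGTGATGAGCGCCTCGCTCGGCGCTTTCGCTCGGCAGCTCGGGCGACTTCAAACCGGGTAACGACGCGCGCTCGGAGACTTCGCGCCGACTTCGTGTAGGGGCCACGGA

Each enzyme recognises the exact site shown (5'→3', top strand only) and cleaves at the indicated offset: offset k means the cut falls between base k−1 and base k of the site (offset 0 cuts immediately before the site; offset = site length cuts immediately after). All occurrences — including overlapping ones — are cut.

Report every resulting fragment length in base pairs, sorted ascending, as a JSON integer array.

[2,2,2,3,4,5,5,6,6,7,8,8,12,13,16,20,22]

Site scan:
  ZebIV (CGCGC, off=4): starts [7, 9, 96, 98, 113] → cuts [11, 13, 100, 102, 117]
  RvuIII (GACTT, off=1): starts [22, 76, 108, 119, 139] → cuts [23, 77, 109, 120, 140]
  DwuV (AACCGGGT, off=1): starts [27, 83] → cuts [28, 84]
  YnoIII (GCTCGG, off=3): starts [16, 47, 60, 68, 101] → cuts [19, 50, 63, 71, 104]

Pooled cuts: [11, 13, 19, 23, 28, 50, 63, 71, 77, 84, 100, 102, 104, 109, 117, 120, 140]

Fragments:
  11→13: 2 bp
  13→19: 6 bp
  19→23: 4 bp
  23→28: 5 bp
  28→50: 22 bp
  50→63: 13 bp
  63→71: 8 bp
  71→77: 6 bp
  77→84: 7 bp
  84→100: 16 bp
  100→102: 2 bp
  102→104: 2 bp
  104→109: 5 bp
  109→117: 8 bp
  117→120: 3 bp
  120→140: 20 bp
  140→11 (wrap): 141-140+11 = 12 bp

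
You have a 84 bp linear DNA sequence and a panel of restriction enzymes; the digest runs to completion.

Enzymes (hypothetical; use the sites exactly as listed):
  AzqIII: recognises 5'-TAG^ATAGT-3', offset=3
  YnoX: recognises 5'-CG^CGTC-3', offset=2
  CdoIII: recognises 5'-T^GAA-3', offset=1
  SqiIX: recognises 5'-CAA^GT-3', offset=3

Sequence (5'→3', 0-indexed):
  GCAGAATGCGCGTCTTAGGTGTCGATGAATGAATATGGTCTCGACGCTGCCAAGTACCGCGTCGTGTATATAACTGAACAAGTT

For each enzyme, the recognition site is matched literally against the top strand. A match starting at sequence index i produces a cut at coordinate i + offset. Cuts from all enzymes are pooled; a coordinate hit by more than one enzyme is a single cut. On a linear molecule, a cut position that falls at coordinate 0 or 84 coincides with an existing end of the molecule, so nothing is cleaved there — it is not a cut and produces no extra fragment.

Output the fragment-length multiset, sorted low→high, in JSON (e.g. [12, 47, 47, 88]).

[3,4,6,6,10,16,16,23]

Site scan:
  AzqIII (TAGATAGT, off=3): no sites
  YnoX CGCGTC/2: at [8, 57] ⇒ [10, 59]
  CdoIII TGAA/1: at [25, 29, 74] ⇒ [26, 30, 75]
  SqiIX CAAGT/3: at [50, 78] ⇒ [53, 81]

All cut coordinates (distinct, sorted): [10, 26, 30, 53, 59, 75, 81]

Fragments:
  [0,10): 10 bp
  [10,26): 16 bp
  [26,30): 4 bp
  [30,53): 23 bp
  [53,59): 6 bp
  [59,75): 16 bp
  [75,81): 6 bp
  [81,84): 3 bp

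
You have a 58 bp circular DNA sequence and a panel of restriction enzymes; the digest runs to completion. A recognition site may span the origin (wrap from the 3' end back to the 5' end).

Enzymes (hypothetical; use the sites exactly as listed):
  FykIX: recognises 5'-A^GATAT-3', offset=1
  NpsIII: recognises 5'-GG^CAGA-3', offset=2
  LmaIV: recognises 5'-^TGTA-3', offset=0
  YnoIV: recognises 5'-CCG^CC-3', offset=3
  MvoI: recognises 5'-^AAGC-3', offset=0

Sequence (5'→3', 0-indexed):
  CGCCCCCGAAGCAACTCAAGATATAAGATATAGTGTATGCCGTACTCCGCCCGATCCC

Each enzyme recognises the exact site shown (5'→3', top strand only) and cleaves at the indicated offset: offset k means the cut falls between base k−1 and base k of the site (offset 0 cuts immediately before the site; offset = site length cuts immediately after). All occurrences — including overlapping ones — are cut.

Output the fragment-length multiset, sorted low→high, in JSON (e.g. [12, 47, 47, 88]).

Scan for sites:
  FykIX (AGATAT, off=1): starts [18, 25] → cuts [19, 26]
  NpsIII (GGCAGA, off=2): no sites
  LmaIV (TGTA, off=0): starts [33] → cuts [33]
  YnoIV (CCGCC, off=3): starts [46, 57] → cuts [2, 49]
  MvoI (AAGC, off=0): starts [8] → cuts [8]

Pooled cuts: [2, 8, 19, 26, 33, 49]

Fragment lengths:
  2→8: 6 bp
  8→19: 11 bp
  19→26: 7 bp
  26→33: 7 bp
  33→49: 16 bp
  49→2 (wrap): 58-49+2 = 11 bp

[6,7,7,11,11,16]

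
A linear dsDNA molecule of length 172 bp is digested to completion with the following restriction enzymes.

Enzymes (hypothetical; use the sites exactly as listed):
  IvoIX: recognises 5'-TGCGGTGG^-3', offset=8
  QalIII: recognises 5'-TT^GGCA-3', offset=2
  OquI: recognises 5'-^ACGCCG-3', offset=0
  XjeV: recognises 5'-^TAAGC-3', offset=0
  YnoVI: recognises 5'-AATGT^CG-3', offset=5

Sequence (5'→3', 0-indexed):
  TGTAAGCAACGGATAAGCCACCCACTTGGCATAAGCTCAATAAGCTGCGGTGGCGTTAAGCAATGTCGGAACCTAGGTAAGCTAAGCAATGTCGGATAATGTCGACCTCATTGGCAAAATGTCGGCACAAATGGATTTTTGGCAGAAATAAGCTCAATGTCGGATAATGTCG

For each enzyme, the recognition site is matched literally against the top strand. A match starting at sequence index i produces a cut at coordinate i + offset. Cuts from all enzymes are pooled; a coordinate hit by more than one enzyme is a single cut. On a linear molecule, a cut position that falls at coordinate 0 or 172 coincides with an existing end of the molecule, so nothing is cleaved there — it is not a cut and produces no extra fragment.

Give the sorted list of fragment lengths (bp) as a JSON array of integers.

Per-enzyme occurrences:
  IvoIX (TGCGGTGG, off=8): starts [45] → cuts [53]
  QalIII (TTGGCA, off=2): starts [25, 110, 138] → cuts [27, 112, 140]
  OquI (ACGCCG, off=0): no sites
  XjeV (TAAGC, off=0): starts [2, 13, 31, 40, 56, 77, 82, 148] → cuts [2, 13, 31, 40, 56, 77, 82, 148]
  YnoVI (AATGTCG, off=5): starts [61, 87, 97, 117, 155, 165] → cuts [66, 92, 102, 122, 160, 170]

Pooled cuts: [2, 13, 27, 31, 40, 53, 56, 66, 77, 82, 92, 102, 112, 122, 140, 148, 160, 170]

Fragments:
  [0,2): 2 bp
  [2,13): 11 bp
  [13,27): 14 bp
  [27,31): 4 bp
  [31,40): 9 bp
  [40,53): 13 bp
  [53,56): 3 bp
  [56,66): 10 bp
  [66,77): 11 bp
  [77,82): 5 bp
  [82,92): 10 bp
  [92,102): 10 bp
  [102,112): 10 bp
  [112,122): 10 bp
  [122,140): 18 bp
  [140,148): 8 bp
  [148,160): 12 bp
  [160,170): 10 bp
  [170,172): 2 bp

[2,2,3,4,5,8,9,10,10,10,10,10,10,11,11,12,13,14,18]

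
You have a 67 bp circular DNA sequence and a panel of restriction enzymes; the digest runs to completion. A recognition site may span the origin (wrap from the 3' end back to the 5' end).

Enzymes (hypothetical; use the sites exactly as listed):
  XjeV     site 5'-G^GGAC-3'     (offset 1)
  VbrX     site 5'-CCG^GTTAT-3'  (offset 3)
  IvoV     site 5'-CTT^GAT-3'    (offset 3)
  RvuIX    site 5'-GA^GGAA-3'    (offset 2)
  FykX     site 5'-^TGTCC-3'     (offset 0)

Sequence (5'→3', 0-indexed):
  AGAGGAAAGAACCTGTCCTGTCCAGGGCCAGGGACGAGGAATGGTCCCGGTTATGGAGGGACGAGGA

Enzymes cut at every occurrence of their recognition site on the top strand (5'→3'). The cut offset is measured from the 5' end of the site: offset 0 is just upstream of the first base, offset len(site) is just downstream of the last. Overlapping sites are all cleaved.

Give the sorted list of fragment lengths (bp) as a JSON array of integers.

Per-enzyme occurrences:
  XjeV GGGAC/1: at [30, 57] ⇒ [31, 58]
  VbrX CCGGTTAT/3: at [46] ⇒ [49]
  IvoV (CTTGAT, off=3): no sites
  RvuIX GAGGAA/2: at [1, 35, 62] ⇒ [3, 37, 64]
  FykX TGTCC/0: at [13, 18] ⇒ [13, 18]

Pooled cuts: [3, 13, 18, 31, 37, 49, 58, 64]

Fragment lengths:
  3→13: 10 bp
  13→18: 5 bp
  18→31: 13 bp
  31→37: 6 bp
  37→49: 12 bp
  49→58: 9 bp
  58→64: 6 bp
  64→3 (wrap): 67-64+3 = 6 bp

[5,6,6,6,9,10,12,13]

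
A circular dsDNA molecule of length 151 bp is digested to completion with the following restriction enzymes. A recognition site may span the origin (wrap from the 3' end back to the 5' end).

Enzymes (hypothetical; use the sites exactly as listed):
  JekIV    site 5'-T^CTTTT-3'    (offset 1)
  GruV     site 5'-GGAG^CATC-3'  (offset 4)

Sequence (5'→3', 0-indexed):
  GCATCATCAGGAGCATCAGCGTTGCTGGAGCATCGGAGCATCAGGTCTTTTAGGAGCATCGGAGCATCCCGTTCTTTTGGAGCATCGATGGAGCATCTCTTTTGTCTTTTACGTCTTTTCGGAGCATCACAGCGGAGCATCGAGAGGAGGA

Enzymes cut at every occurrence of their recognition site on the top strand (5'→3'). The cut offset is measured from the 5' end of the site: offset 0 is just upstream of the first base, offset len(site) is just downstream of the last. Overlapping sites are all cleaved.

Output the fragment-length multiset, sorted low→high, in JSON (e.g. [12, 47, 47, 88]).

Scan for sites:
  JekIV TCTTTT/1: at [45, 72, 97, 104, 113] ⇒ [46, 73, 98, 105, 114]
  GruV GGAGCATC/4: at [9, 26, 34, 52, 60, 78, 89, 120, 133, 148] ⇒ [1, 13, 30, 38, 56, 64, 82, 93, 124, 137]

Pooled cuts: [1, 13, 30, 38, 46, 56, 64, 73, 82, 93, 98, 105, 114, 124, 137]

Fragments:
  1→13: 12 bp
  13→30: 17 bp
  30→38: 8 bp
  38→46: 8 bp
  46→56: 10 bp
  56→64: 8 bp
  64→73: 9 bp
  73→82: 9 bp
  82→93: 11 bp
  93→98: 5 bp
  98→105: 7 bp
  105→114: 9 bp
  114→124: 10 bp
  124→137: 13 bp
  137→1 (wrap): 151-137+1 = 15 bp

[5,7,8,8,8,9,9,9,10,10,11,12,13,15,17]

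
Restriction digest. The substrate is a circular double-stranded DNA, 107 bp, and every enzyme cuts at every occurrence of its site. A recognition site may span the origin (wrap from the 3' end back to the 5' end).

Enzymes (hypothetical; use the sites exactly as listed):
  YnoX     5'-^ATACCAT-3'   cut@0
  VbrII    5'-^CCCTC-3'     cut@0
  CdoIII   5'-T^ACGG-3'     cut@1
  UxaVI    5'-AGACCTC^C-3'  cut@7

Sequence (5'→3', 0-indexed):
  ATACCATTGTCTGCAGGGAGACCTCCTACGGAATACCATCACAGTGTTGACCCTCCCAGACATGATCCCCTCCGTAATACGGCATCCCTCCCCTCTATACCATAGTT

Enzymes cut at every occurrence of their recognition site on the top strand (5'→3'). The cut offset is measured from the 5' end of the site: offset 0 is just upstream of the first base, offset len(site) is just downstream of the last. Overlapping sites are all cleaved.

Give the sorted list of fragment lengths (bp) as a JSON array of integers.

[2,5,5,6,7,11,11,17,18,25]

Scan for sites:
  YnoX ATACCAT/0: at [0, 32, 96] ⇒ [0, 32, 96]
  VbrII CCCTC/0: at [50, 67, 85, 90] ⇒ [50, 67, 85, 90]
  CdoIII TACGG/1: at [26, 77] ⇒ [27, 78]
  UxaVI AGACCTCC/7: at [18] ⇒ [25]

Pooled cuts: [0, 25, 27, 32, 50, 67, 78, 85, 90, 96]

Fragment lengths:
  0→25: 25 bp
  25→27: 2 bp
  27→32: 5 bp
  32→50: 18 bp
  50→67: 17 bp
  67→78: 11 bp
  78→85: 7 bp
  85→90: 5 bp
  90→96: 6 bp
  96→0 (wrap): 107-96+0 = 11 bp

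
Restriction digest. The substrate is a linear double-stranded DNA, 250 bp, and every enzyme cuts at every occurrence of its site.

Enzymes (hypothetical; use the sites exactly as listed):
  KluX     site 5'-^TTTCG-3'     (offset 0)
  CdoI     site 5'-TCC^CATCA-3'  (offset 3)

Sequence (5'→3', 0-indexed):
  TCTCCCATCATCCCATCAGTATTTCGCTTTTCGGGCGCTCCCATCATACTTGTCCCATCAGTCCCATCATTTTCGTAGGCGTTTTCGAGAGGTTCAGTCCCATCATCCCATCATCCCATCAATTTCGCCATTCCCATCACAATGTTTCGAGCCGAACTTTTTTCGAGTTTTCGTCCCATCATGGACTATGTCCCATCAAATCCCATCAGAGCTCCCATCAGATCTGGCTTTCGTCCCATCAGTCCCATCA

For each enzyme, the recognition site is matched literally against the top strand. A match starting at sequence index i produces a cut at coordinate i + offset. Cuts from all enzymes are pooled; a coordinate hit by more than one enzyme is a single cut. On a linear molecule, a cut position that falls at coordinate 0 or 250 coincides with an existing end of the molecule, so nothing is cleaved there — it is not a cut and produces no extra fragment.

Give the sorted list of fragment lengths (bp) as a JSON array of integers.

[5,5,6,6,7,8,8,8,8,8,8,8,9,9,10,10,12,12,12,13,13,14,16,17,18]

Scan for sites:
  KluX (TTTCG, off=0): starts [21, 28, 70, 82, 122, 144, 160, 168, 228] → cuts [21, 28, 70, 82, 122, 144, 160, 168, 228]
  CdoI (TCCCATCA, off=3): starts [2, 10, 38, 52, 61, 97, 105, 113, 131, 173, 190, 200, 212, 233, 242] → cuts [5, 13, 41, 55, 64, 100, 108, 116, 134, 176, 193, 203, 215, 236, 245]

Pooled cuts: [5, 13, 21, 28, 41, 55, 64, 70, 82, 100, 108, 116, 122, 134, 144, 160, 168, 176, 193, 203, 215, 228, 236, 245]

Fragments:
  [0,5): 5 bp
  [5,13): 8 bp
  [13,21): 8 bp
  [21,28): 7 bp
  [28,41): 13 bp
  [41,55): 14 bp
  [55,64): 9 bp
  [64,70): 6 bp
  [70,82): 12 bp
  [82,100): 18 bp
  [100,108): 8 bp
  [108,116): 8 bp
  [116,122): 6 bp
  [122,134): 12 bp
  [134,144): 10 bp
  [144,160): 16 bp
  [160,168): 8 bp
  [168,176): 8 bp
  [176,193): 17 bp
  [193,203): 10 bp
  [203,215): 12 bp
  [215,228): 13 bp
  [228,236): 8 bp
  [236,245): 9 bp
  [245,250): 5 bp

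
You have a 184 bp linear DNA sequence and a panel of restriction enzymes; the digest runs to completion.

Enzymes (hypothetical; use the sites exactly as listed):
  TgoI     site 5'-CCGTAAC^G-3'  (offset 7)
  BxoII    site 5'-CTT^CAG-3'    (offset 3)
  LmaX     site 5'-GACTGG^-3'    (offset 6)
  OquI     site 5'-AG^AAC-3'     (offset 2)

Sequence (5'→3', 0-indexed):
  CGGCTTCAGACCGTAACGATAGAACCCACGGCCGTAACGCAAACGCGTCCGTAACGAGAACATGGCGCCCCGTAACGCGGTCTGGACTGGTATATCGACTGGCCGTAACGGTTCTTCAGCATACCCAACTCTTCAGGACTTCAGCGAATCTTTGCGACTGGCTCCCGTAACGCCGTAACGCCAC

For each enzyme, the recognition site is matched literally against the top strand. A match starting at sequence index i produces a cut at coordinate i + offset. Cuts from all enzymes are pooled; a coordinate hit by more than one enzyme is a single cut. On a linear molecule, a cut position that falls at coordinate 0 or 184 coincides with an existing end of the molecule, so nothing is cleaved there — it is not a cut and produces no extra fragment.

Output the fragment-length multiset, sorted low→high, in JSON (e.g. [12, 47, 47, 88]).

[3,5,5,6,7,7,8,8,10,11,12,14,16,17,17,18,20]

Site scan:
  TgoI CCGTAACG/7: at [10, 31, 48, 69, 102, 164, 172] ⇒ [17, 38, 55, 76, 109, 171, 179]
  BxoII CTTCAG/3: at [3, 113, 130, 138] ⇒ [6, 116, 133, 141]
  LmaX GACTGG/6: at [84, 96, 155] ⇒ [90, 102, 161]
  OquI AGAAC/2: at [20, 56] ⇒ [22, 58]

All cut coordinates (distinct, sorted): [6, 17, 22, 38, 55, 58, 76, 90, 102, 109, 116, 133, 141, 161, 171, 179]

Fragment lengths:
  [0,6): 6 bp
  [6,17): 11 bp
  [17,22): 5 bp
  [22,38): 16 bp
  [38,55): 17 bp
  [55,58): 3 bp
  [58,76): 18 bp
  [76,90): 14 bp
  [90,102): 12 bp
  [102,109): 7 bp
  [109,116): 7 bp
  [116,133): 17 bp
  [133,141): 8 bp
  [141,161): 20 bp
  [161,171): 10 bp
  [171,179): 8 bp
  [179,184): 5 bp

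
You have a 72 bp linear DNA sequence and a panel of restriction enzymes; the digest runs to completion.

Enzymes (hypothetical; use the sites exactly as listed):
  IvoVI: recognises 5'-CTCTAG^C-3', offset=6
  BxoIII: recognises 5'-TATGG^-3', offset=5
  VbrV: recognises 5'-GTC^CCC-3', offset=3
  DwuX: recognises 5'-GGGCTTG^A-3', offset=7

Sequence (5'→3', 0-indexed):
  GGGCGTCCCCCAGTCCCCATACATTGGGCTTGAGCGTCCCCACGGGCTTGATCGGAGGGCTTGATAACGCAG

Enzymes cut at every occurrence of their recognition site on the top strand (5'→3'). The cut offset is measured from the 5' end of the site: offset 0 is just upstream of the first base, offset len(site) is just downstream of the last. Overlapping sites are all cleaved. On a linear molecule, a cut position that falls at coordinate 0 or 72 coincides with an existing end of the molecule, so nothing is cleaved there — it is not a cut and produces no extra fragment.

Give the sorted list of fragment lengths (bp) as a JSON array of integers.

[6,7,8,9,12,13,17]

Per-enzyme occurrences:
  IvoVI (CTCTAGC, off=6): no sites
  BxoIII (TATGG, off=5): no sites
  VbrV GTCCCC/3: at [4, 12, 35] ⇒ [7, 15, 38]
  DwuX GGGCTTGA/7: at [25, 43, 56] ⇒ [32, 50, 63]

Pooled cuts: [7, 15, 32, 38, 50, 63]

Fragment lengths:
  [0,7): 7 bp
  [7,15): 8 bp
  [15,32): 17 bp
  [32,38): 6 bp
  [38,50): 12 bp
  [50,63): 13 bp
  [63,72): 9 bp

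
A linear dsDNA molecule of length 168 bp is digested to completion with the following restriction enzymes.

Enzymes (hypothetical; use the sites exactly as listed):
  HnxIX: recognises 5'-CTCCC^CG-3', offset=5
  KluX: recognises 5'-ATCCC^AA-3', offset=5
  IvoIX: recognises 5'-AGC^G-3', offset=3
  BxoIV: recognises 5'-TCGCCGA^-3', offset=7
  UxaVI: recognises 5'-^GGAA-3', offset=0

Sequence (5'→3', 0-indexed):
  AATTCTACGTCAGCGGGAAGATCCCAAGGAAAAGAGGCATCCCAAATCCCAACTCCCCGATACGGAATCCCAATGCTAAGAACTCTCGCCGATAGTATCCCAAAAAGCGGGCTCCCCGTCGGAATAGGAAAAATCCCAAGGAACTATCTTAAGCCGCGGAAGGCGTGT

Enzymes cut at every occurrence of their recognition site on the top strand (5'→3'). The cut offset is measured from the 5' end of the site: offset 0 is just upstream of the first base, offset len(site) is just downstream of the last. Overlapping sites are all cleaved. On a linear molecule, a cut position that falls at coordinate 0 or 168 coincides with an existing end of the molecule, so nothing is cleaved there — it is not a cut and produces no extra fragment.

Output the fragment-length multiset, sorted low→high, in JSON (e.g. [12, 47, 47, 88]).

[1,2,2,4,6,6,7,7,7,8,8,9,10,11,11,14,16,18,21]

Per-enzyme occurrences:
  HnxIX CTCCCCG/5: at [52, 111] ⇒ [57, 116]
  KluX ATCCCAA/5: at [20, 38, 45, 66, 96, 132] ⇒ [25, 43, 50, 71, 101, 137]
  IvoIX AGCG/3: at [11, 105] ⇒ [14, 108]
  BxoIV TCGCCGA/7: at [85] ⇒ [92]
  UxaVI GGAA/0: at [15, 27, 63, 120, 126, 139, 157] ⇒ [15, 27, 63, 120, 126, 139, 157]

Pooled cuts: [14, 15, 25, 27, 43, 50, 57, 63, 71, 92, 101, 108, 116, 120, 126, 137, 139, 157]

Fragments:
  [0,14): 14 bp
  [14,15): 1 bp
  [15,25): 10 bp
  [25,27): 2 bp
  [27,43): 16 bp
  [43,50): 7 bp
  [50,57): 7 bp
  [57,63): 6 bp
  [63,71): 8 bp
  [71,92): 21 bp
  [92,101): 9 bp
  [101,108): 7 bp
  [108,116): 8 bp
  [116,120): 4 bp
  [120,126): 6 bp
  [126,137): 11 bp
  [137,139): 2 bp
  [139,157): 18 bp
  [157,168): 11 bp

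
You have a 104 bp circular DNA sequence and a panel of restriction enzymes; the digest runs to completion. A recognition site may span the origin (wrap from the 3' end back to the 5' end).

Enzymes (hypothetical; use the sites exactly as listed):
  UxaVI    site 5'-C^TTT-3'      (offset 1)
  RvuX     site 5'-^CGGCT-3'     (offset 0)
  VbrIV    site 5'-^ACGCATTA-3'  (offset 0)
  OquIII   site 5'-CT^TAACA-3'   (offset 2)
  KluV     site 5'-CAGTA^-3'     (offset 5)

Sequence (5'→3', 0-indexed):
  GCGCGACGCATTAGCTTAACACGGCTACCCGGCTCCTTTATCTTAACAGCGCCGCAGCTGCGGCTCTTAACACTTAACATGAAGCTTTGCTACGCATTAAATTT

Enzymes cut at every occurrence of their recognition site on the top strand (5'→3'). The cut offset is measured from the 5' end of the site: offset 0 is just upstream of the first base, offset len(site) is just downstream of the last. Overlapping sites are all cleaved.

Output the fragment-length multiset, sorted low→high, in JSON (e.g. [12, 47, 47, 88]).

[5,6,7,7,7,7,8,11,11,17,18]

Per-enzyme occurrences:
  UxaVI CTTT/1: at [35, 84] ⇒ [36, 85]
  RvuX CGGCT/0: at [21, 29, 60] ⇒ [21, 29, 60]
  VbrIV ACGCATTA/0: at [5, 91] ⇒ [5, 91]
  OquIII CTTAACA/2: at [14, 41, 65, 72] ⇒ [16, 43, 67, 74]
  KluV (CAGTA, off=5): no sites

All cut coordinates (distinct, sorted): [5, 16, 21, 29, 36, 43, 60, 67, 74, 85, 91]

Fragment lengths:
  5→16: 11 bp
  16→21: 5 bp
  21→29: 8 bp
  29→36: 7 bp
  36→43: 7 bp
  43→60: 17 bp
  60→67: 7 bp
  67→74: 7 bp
  74→85: 11 bp
  85→91: 6 bp
  91→5 (wrap): 104-91+5 = 18 bp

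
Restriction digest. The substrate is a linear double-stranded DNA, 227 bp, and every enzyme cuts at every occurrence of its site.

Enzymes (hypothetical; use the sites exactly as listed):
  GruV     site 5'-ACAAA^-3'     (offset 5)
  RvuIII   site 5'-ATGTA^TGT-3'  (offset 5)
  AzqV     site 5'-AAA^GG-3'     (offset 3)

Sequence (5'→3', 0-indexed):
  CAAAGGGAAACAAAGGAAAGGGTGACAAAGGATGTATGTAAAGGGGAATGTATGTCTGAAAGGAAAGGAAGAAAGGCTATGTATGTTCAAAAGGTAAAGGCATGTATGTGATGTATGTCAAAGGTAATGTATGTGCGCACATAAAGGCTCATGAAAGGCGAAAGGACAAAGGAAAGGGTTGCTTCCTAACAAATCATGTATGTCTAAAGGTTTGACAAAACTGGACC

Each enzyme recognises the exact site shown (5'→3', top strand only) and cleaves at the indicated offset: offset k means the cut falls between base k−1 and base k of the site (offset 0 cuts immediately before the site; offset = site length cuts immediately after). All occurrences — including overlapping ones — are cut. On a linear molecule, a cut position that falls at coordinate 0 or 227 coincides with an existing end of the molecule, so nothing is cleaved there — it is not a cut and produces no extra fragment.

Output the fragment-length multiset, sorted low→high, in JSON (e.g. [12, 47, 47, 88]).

Scan for sites:
  GruV ACAAA/5: at [9, 24, 165, 188, 214] ⇒ [14, 29, 170, 193, 219]
  RvuIII ATGTATGT/5: at [31, 47, 78, 101, 110, 126, 195] ⇒ [36, 52, 83, 106, 115, 131, 200]
  AzqV AAAGG/3: at [1, 11, 16, 26, 39, 58, 63, 71, 89, 95, 119, 142, 153, 160, 167, 172, 205] ⇒ [4, 14, 19, 29, 42, 61, 66, 74, 92, 98, 122, 145, 156, 163, 170, 175, 208]

All cut coordinates (distinct, sorted): [4, 14, 19, 29, 36, 42, 52, 61, 66, 74, 83, 92, 98, 106, 115, 122, 131, 145, 156, 163, 170, 175, 193, 200, 208, 219]

Fragment lengths:
  [0,4): 4 bp
  [4,14): 10 bp
  [14,19): 5 bp
  [19,29): 10 bp
  [29,36): 7 bp
  [36,42): 6 bp
  [42,52): 10 bp
  [52,61): 9 bp
  [61,66): 5 bp
  [66,74): 8 bp
  [74,83): 9 bp
  [83,92): 9 bp
  [92,98): 6 bp
  [98,106): 8 bp
  [106,115): 9 bp
  [115,122): 7 bp
  [122,131): 9 bp
  [131,145): 14 bp
  [145,156): 11 bp
  [156,163): 7 bp
  [163,170): 7 bp
  [170,175): 5 bp
  [175,193): 18 bp
  [193,200): 7 bp
  [200,208): 8 bp
  [208,219): 11 bp
  [219,227): 8 bp

[4,5,5,5,6,6,7,7,7,7,7,8,8,8,8,9,9,9,9,9,10,10,10,11,11,14,18]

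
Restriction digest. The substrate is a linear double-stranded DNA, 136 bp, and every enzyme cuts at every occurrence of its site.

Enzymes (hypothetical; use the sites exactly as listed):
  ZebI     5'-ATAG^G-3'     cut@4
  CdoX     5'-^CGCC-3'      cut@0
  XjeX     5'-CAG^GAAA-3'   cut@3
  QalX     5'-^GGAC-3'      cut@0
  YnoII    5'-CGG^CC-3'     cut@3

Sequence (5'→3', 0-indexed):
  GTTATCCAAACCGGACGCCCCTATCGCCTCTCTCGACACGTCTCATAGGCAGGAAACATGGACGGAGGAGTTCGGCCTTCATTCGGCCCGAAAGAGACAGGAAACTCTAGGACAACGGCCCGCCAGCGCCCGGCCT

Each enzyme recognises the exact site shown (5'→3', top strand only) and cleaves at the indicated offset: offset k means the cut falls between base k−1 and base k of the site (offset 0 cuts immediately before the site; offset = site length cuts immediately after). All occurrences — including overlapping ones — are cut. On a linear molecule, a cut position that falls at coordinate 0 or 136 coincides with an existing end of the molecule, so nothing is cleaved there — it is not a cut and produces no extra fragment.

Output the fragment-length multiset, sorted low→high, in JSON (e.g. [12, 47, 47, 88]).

Per-enzyme occurrences:
  ZebI (ATAGG, off=4): starts [44] → cuts [48]
  CdoX (CGCC, off=0): starts [15, 24, 120, 126] → cuts [15, 24, 120, 126]
  XjeX (CAGGAAA, off=3): starts [49, 97] → cuts [52, 100]
  QalX (GGAC, off=0): starts [12, 59, 109] → cuts [12, 59, 109]
  YnoII (CGGCC, off=3): starts [72, 83, 115, 130] → cuts [75, 86, 118, 133]

All cut coordinates (distinct, sorted): [12, 15, 24, 48, 52, 59, 75, 86, 100, 109, 118, 120, 126, 133]

Fragments:
  [0,12): 12 bp
  [12,15): 3 bp
  [15,24): 9 bp
  [24,48): 24 bp
  [48,52): 4 bp
  [52,59): 7 bp
  [59,75): 16 bp
  [75,86): 11 bp
  [86,100): 14 bp
  [100,109): 9 bp
  [109,118): 9 bp
  [118,120): 2 bp
  [120,126): 6 bp
  [126,133): 7 bp
  [133,136): 3 bp

[2,3,3,4,6,7,7,9,9,9,11,12,14,16,24]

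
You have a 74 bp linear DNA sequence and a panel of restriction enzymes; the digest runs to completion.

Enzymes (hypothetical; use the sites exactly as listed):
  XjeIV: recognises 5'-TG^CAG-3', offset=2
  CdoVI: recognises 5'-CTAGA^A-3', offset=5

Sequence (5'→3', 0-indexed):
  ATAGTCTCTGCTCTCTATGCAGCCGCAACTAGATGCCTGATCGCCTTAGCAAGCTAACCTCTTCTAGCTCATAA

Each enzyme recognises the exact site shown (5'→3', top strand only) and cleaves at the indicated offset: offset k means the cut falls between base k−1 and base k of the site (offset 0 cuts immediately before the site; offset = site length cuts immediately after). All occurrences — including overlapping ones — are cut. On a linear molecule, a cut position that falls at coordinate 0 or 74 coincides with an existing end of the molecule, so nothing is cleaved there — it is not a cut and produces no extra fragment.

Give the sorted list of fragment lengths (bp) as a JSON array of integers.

[19,55]

Per-enzyme occurrences:
  XjeIV (TGCAG, off=2): starts [17] → cuts [19]
  CdoVI (CTAGAA, off=5): no sites

All cut coordinates (distinct, sorted): [19]

Fragment lengths:
  [0,19): 19 bp
  [19,74): 55 bp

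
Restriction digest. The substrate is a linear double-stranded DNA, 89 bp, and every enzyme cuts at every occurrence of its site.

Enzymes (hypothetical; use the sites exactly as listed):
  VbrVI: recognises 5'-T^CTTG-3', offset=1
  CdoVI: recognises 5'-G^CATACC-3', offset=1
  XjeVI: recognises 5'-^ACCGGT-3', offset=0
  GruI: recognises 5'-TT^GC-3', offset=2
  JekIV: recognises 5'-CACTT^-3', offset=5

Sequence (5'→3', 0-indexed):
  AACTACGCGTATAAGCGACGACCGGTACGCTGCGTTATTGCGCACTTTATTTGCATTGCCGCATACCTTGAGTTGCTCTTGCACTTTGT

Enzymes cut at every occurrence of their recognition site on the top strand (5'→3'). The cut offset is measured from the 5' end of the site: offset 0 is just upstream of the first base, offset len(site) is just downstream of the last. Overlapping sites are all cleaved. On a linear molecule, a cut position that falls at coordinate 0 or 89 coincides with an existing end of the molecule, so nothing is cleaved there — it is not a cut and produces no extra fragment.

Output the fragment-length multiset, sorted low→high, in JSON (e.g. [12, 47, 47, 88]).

Per-enzyme occurrences:
  VbrVI (TCTTG, off=1): starts [76] → cuts [77]
  CdoVI (GCATACC, off=1): starts [60] → cuts [61]
  XjeVI (ACCGGT, off=0): starts [20] → cuts [20]
  GruI (TTGC, off=2): starts [37, 50, 55, 72, 78] → cuts [39, 52, 57, 74, 80]
  JekIV (CACTT, off=5): starts [42, 81] → cuts [47, 86]

All cut coordinates (distinct, sorted): [20, 39, 47, 52, 57, 61, 74, 77, 80, 86]

Fragment lengths:
  [0,20): 20 bp
  [20,39): 19 bp
  [39,47): 8 bp
  [47,52): 5 bp
  [52,57): 5 bp
  [57,61): 4 bp
  [61,74): 13 bp
  [74,77): 3 bp
  [77,80): 3 bp
  [80,86): 6 bp
  [86,89): 3 bp

[3,3,3,4,5,5,6,8,13,19,20]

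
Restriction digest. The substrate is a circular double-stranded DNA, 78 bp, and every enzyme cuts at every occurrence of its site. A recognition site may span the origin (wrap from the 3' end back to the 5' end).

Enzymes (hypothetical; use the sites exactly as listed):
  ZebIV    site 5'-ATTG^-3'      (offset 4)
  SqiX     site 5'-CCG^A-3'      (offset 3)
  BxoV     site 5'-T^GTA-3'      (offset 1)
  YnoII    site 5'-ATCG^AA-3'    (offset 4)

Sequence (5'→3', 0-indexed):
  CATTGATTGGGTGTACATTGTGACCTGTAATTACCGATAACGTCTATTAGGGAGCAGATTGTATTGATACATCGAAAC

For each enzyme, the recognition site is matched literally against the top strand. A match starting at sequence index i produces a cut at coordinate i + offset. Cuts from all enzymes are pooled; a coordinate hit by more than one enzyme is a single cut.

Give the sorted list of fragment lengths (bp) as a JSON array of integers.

Site scan:
  ZebIV ATTG/4: at [1, 5, 16, 57, 62] ⇒ [5, 9, 20, 61, 66]
  SqiX CCGA/3: at [33] ⇒ [36]
  BxoV TGTA/1: at [11, 25, 59] ⇒ [12, 26, 60]
  YnoII ATCGAA/4: at [70] ⇒ [74]

All cut coordinates (distinct, sorted): [5, 9, 12, 20, 26, 36, 60, 61, 66, 74]

Fragment lengths:
  5→9: 4 bp
  9→12: 3 bp
  12→20: 8 bp
  20→26: 6 bp
  26→36: 10 bp
  36→60: 24 bp
  60→61: 1 bp
  61→66: 5 bp
  66→74: 8 bp
  74→5 (wrap): 78-74+5 = 9 bp

[1,3,4,5,6,8,8,9,10,24]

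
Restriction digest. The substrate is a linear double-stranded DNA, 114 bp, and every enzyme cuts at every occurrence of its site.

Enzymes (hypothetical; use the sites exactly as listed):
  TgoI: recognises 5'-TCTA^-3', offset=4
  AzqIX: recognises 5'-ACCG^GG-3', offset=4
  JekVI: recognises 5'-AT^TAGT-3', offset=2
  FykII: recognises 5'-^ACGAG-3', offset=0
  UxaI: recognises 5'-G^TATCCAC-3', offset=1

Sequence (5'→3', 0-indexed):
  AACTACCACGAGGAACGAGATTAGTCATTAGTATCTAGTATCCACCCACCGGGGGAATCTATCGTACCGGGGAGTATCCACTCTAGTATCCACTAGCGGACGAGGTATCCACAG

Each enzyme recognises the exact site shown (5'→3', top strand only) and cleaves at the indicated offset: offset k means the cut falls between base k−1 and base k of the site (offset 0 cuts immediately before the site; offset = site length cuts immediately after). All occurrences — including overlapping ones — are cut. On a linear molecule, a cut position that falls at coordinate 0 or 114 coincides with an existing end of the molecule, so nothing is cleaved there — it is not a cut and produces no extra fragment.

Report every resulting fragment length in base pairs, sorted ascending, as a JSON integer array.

[1,1,5,6,7,7,7,7,8,9,9,10,11,13,13]

Site scan:
  TgoI TCTA/4: at [33, 57, 81] ⇒ [37, 61, 85]
  AzqIX ACCGGG/4: at [47, 65] ⇒ [51, 69]
  JekVI ATTAGT/2: at [19, 26] ⇒ [21, 28]
  FykII ACGAG/0: at [7, 14, 99] ⇒ [7, 14, 99]
  UxaI GTATCCAC/1: at [37, 73, 85, 104] ⇒ [38, 74, 86, 105]

All cut coordinates (distinct, sorted): [7, 14, 21, 28, 37, 38, 51, 61, 69, 74, 85, 86, 99, 105]

Fragment lengths:
  [0,7): 7 bp
  [7,14): 7 bp
  [14,21): 7 bp
  [21,28): 7 bp
  [28,37): 9 bp
  [37,38): 1 bp
  [38,51): 13 bp
  [51,61): 10 bp
  [61,69): 8 bp
  [69,74): 5 bp
  [74,85): 11 bp
  [85,86): 1 bp
  [86,99): 13 bp
  [99,105): 6 bp
  [105,114): 9 bp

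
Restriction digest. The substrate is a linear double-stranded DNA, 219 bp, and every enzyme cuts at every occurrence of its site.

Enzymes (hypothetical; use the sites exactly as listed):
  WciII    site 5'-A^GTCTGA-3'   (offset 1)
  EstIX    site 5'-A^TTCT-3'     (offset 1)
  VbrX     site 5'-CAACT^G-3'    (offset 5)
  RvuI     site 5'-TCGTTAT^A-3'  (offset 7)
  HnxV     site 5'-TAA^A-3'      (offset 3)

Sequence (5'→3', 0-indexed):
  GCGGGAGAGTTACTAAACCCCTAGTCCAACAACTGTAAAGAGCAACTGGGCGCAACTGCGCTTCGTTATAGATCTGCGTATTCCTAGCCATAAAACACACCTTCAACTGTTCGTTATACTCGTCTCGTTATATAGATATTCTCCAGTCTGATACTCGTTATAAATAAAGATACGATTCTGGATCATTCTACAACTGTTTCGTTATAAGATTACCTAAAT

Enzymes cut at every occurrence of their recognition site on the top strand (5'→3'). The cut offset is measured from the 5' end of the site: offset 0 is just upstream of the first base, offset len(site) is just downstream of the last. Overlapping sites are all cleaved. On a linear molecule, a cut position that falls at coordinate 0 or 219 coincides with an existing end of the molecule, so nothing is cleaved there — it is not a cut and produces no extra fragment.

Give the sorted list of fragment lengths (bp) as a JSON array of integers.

Per-enzyme occurrences:
  WciII AGTCTGA/1: at [144] ⇒ [145]
  EstIX ATTCT/1: at [137, 174, 184] ⇒ [138, 175, 185]
  VbrX CAACTG/5: at [29, 42, 52, 103, 190] ⇒ [34, 47, 57, 108, 195]
  RvuI TCGTTATA/7: at [62, 110, 124, 154, 198] ⇒ [69, 117, 131, 161, 205]
  HnxV TAAA/3: at [13, 35, 90, 160, 164, 214] ⇒ [16, 38, 93, 163, 167, 217]

Pooled cuts: [16, 34, 38, 47, 57, 69, 93, 108, 117, 131, 138, 145, 161, 163, 167, 175, 185, 195, 205, 217]

Fragments:
  [0,16): 16 bp
  [16,34): 18 bp
  [34,38): 4 bp
  [38,47): 9 bp
  [47,57): 10 bp
  [57,69): 12 bp
  [69,93): 24 bp
  [93,108): 15 bp
  [108,117): 9 bp
  [117,131): 14 bp
  [131,138): 7 bp
  [138,145): 7 bp
  [145,161): 16 bp
  [161,163): 2 bp
  [163,167): 4 bp
  [167,175): 8 bp
  [175,185): 10 bp
  [185,195): 10 bp
  [195,205): 10 bp
  [205,217): 12 bp
  [217,219): 2 bp

[2,2,4,4,7,7,8,9,9,10,10,10,10,12,12,14,15,16,16,18,24]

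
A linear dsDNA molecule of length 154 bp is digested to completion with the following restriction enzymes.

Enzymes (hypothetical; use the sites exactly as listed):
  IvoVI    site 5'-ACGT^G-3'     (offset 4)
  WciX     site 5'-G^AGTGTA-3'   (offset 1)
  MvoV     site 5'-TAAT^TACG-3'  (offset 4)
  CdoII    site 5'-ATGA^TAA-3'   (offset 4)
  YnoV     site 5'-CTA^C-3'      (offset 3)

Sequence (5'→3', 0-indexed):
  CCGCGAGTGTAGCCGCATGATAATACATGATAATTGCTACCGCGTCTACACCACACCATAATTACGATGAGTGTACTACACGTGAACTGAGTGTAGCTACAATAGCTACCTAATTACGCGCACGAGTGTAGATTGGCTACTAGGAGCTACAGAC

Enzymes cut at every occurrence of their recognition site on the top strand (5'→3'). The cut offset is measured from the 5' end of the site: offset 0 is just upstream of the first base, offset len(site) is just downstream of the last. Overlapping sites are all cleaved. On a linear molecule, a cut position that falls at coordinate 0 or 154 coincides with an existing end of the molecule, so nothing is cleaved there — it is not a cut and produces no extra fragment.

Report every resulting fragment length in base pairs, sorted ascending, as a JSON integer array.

Site scan:
  IvoVI (ACGTG, off=4): starts [79] → cuts [83]
  WciX (GAGTGTA, off=1): starts [4, 68, 88, 123] → cuts [5, 69, 89, 124]
  MvoV (TAATTACG, off=4): starts [58, 110] → cuts [62, 114]
  CdoII (ATGATAA, off=4): starts [16, 26] → cuts [20, 30]
  YnoV (CTAC, off=3): starts [36, 45, 75, 96, 105, 136, 146] → cuts [39, 48, 78, 99, 108, 139, 149]

All cut coordinates (distinct, sorted): [5, 20, 30, 39, 48, 62, 69, 78, 83, 89, 99, 108, 114, 124, 139, 149]

Fragments:
  [0,5): 5 bp
  [5,20): 15 bp
  [20,30): 10 bp
  [30,39): 9 bp
  [39,48): 9 bp
  [48,62): 14 bp
  [62,69): 7 bp
  [69,78): 9 bp
  [78,83): 5 bp
  [83,89): 6 bp
  [89,99): 10 bp
  [99,108): 9 bp
  [108,114): 6 bp
  [114,124): 10 bp
  [124,139): 15 bp
  [139,149): 10 bp
  [149,154): 5 bp

[5,5,5,6,6,7,9,9,9,9,10,10,10,10,14,15,15]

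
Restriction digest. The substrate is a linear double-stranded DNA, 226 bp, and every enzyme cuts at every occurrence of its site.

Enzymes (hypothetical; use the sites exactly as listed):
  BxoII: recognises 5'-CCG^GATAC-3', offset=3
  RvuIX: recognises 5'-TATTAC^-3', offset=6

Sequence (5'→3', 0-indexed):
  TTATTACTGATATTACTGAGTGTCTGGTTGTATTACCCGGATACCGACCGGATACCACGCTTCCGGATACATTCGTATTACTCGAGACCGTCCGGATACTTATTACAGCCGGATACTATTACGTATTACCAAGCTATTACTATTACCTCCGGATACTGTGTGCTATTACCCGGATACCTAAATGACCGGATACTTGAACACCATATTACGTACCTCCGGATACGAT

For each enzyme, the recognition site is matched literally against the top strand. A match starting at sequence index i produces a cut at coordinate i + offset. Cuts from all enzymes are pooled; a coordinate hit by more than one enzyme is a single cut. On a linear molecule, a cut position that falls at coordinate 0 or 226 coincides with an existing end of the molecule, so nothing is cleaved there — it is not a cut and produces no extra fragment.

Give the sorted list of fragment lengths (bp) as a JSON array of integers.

[3,3,5,5,6,7,7,8,9,9,11,11,11,12,13,15,16,16,18,20,21]

Site scan:
  BxoII (CCGGATAC, off=3): starts [36, 47, 62, 91, 108, 148, 169, 185, 215] → cuts [39, 50, 65, 94, 111, 151, 172, 188, 218]
  RvuIX (TATTAC, off=6): starts [1, 10, 30, 75, 100, 116, 123, 134, 140, 163, 203] → cuts [7, 16, 36, 81, 106, 122, 129, 140, 146, 169, 209]

Pooled cuts: [7, 16, 36, 39, 50, 65, 81, 94, 106, 111, 122, 129, 140, 146, 151, 169, 172, 188, 209, 218]

Fragments:
  [0,7): 7 bp
  [7,16): 9 bp
  [16,36): 20 bp
  [36,39): 3 bp
  [39,50): 11 bp
  [50,65): 15 bp
  [65,81): 16 bp
  [81,94): 13 bp
  [94,106): 12 bp
  [106,111): 5 bp
  [111,122): 11 bp
  [122,129): 7 bp
  [129,140): 11 bp
  [140,146): 6 bp
  [146,151): 5 bp
  [151,169): 18 bp
  [169,172): 3 bp
  [172,188): 16 bp
  [188,209): 21 bp
  [209,218): 9 bp
  [218,226): 8 bp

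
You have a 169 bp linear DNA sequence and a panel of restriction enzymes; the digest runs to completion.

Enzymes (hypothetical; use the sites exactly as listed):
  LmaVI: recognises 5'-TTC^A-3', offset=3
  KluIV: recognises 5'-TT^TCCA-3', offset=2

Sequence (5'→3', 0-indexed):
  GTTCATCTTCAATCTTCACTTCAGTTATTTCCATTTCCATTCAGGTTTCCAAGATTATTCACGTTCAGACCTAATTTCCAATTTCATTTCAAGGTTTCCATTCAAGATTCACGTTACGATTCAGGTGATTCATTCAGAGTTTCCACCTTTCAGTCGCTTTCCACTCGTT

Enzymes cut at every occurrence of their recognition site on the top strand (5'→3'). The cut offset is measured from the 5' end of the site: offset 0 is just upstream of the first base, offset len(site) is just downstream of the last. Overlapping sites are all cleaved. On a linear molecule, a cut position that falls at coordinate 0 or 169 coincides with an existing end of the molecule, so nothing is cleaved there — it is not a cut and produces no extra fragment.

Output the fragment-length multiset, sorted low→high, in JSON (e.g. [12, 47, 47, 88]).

Scan for sites:
  LmaVI (TTCA, off=3): starts [1, 7, 14, 19, 39, 57, 63, 82, 87, 100, 107, 119, 128, 132, 148] → cuts [4, 10, 17, 22, 42, 60, 66, 85, 90, 103, 110, 122, 131, 135, 151]
  KluIV (TTTCCA, off=2): starts [27, 33, 45, 74, 94, 139, 157] → cuts [29, 35, 47, 76, 96, 141, 159]

All cut coordinates (distinct, sorted): [4, 10, 17, 22, 29, 35, 42, 47, 60, 66, 76, 85, 90, 96, 103, 110, 122, 131, 135, 141, 151, 159]

Fragments:
  [0,4): 4 bp
  [4,10): 6 bp
  [10,17): 7 bp
  [17,22): 5 bp
  [22,29): 7 bp
  [29,35): 6 bp
  [35,42): 7 bp
  [42,47): 5 bp
  [47,60): 13 bp
  [60,66): 6 bp
  [66,76): 10 bp
  [76,85): 9 bp
  [85,90): 5 bp
  [90,96): 6 bp
  [96,103): 7 bp
  [103,110): 7 bp
  [110,122): 12 bp
  [122,131): 9 bp
  [131,135): 4 bp
  [135,141): 6 bp
  [141,151): 10 bp
  [151,159): 8 bp
  [159,169): 10 bp

[4,4,5,5,5,6,6,6,6,6,7,7,7,7,7,8,9,9,10,10,10,12,13]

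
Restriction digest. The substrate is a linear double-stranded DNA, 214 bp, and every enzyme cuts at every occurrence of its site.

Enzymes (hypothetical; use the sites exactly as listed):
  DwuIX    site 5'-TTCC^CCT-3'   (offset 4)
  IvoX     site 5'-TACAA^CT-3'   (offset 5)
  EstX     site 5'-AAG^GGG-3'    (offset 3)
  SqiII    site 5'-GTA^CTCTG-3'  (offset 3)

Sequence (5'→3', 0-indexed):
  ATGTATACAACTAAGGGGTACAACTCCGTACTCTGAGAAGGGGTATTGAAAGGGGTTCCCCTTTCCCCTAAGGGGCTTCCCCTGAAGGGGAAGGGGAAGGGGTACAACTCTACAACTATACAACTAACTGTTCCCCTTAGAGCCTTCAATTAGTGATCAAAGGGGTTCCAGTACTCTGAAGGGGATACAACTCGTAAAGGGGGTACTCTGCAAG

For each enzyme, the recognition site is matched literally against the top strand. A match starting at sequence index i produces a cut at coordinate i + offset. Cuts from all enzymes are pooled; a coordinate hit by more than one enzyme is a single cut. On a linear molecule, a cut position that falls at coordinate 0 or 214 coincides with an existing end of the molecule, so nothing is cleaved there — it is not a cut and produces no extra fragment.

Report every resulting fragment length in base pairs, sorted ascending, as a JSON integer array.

Site scan:
  DwuIX TTCCCCT/4: at [55, 62, 76, 130] ⇒ [59, 66, 80, 134]
  IvoX TACAACT/5: at [5, 18, 102, 110, 118, 185] ⇒ [10, 23, 107, 115, 123, 190]
  EstX AAGGGG/3: at [12, 37, 49, 69, 84, 90, 96, 159, 178, 196] ⇒ [15, 40, 52, 72, 87, 93, 99, 162, 181, 199]
  SqiII GTACTCTG/3: at [27, 170, 202] ⇒ [30, 173, 205]

All cut coordinates (distinct, sorted): [10, 15, 23, 30, 40, 52, 59, 66, 72, 80, 87, 93, 99, 107, 115, 123, 134, 162, 173, 181, 190, 199, 205]

Fragment lengths:
  [0,10): 10 bp
  [10,15): 5 bp
  [15,23): 8 bp
  [23,30): 7 bp
  [30,40): 10 bp
  [40,52): 12 bp
  [52,59): 7 bp
  [59,66): 7 bp
  [66,72): 6 bp
  [72,80): 8 bp
  [80,87): 7 bp
  [87,93): 6 bp
  [93,99): 6 bp
  [99,107): 8 bp
  [107,115): 8 bp
  [115,123): 8 bp
  [123,134): 11 bp
  [134,162): 28 bp
  [162,173): 11 bp
  [173,181): 8 bp
  [181,190): 9 bp
  [190,199): 9 bp
  [199,205): 6 bp
  [205,214): 9 bp

[5,6,6,6,6,7,7,7,7,8,8,8,8,8,8,9,9,9,10,10,11,11,12,28]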